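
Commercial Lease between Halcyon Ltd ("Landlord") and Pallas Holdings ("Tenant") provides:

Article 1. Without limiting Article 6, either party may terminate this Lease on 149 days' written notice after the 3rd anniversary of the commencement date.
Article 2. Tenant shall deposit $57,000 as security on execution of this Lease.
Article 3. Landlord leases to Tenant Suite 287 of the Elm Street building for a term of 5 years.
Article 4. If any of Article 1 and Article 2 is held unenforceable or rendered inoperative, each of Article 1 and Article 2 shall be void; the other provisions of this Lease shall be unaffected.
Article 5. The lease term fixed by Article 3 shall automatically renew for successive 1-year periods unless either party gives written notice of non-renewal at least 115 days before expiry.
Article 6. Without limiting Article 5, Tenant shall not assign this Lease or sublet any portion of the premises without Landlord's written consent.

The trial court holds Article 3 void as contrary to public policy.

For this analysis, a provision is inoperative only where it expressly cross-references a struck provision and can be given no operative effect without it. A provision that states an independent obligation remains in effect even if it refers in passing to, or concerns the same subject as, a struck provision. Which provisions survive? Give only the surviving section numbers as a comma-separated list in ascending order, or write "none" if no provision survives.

Article 3 is struck. Article 5 has no operative effect of its own apart from Article 3 and is therefore inoperative. Article 6 mentions Article 5 but its own obligation stands independently of Article 5, so Article 6 is not affected. Article 4 ties Article 1 and Article 2 together, but none of those is affected here; the remaining provisions continue in force under Article 4. The provisions still in force are Article 1, Article 2, Article 4, and Article 6.

1, 2, 4, 6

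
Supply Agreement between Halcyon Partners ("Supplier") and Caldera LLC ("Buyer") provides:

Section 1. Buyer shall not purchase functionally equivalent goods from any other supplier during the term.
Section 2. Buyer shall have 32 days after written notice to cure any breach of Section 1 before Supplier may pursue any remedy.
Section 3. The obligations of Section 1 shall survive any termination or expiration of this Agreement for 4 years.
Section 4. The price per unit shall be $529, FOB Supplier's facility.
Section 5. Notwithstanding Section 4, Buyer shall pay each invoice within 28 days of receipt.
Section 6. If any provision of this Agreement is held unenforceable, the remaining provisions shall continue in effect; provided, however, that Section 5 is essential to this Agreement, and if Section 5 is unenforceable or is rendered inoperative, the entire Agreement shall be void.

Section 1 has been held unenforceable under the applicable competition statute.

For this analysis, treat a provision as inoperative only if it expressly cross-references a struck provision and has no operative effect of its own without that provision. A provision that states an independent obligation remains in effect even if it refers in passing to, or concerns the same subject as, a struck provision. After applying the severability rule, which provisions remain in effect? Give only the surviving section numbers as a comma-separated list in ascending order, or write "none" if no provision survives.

Section 1 is struck. The only function of Section 2 is the cure period for breach of Section 1, so it cannot stand once Section 1 is removed. Section 3 has no operative effect of its own apart from Section 1 and is therefore inoperative. Section 6 makes Section 5 an essential term, but Section 5 is unaffected, so the severability proviso in Section 6 preserves the remaining provisions. The provisions still in force are Section 4, Section 5, and Section 6.

4, 5, 6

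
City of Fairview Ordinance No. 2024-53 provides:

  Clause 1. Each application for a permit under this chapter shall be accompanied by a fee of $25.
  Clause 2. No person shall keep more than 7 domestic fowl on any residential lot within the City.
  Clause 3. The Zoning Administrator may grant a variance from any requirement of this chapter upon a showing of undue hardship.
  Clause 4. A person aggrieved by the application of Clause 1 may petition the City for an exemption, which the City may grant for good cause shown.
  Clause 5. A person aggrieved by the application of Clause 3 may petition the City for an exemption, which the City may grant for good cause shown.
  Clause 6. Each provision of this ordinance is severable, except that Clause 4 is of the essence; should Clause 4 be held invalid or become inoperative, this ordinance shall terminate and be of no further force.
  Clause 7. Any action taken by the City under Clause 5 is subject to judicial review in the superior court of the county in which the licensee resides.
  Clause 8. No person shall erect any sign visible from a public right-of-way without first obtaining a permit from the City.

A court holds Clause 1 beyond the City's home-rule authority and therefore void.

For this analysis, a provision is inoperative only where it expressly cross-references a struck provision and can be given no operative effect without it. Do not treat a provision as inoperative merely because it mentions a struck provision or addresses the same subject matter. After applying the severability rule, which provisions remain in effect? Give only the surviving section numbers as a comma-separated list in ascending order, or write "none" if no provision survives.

Clause 1 is struck. The only function of Clause 4 is the exemption procedure for Clause 1, so it cannot stand once Clause 1 is removed. Clause 6 makes Clause 4 an essential term, and Clause 4 has been rendered inoperative by the cascade; under Clause 6, the entire ordinance is therefore void. No provision of the ordinance survives.

none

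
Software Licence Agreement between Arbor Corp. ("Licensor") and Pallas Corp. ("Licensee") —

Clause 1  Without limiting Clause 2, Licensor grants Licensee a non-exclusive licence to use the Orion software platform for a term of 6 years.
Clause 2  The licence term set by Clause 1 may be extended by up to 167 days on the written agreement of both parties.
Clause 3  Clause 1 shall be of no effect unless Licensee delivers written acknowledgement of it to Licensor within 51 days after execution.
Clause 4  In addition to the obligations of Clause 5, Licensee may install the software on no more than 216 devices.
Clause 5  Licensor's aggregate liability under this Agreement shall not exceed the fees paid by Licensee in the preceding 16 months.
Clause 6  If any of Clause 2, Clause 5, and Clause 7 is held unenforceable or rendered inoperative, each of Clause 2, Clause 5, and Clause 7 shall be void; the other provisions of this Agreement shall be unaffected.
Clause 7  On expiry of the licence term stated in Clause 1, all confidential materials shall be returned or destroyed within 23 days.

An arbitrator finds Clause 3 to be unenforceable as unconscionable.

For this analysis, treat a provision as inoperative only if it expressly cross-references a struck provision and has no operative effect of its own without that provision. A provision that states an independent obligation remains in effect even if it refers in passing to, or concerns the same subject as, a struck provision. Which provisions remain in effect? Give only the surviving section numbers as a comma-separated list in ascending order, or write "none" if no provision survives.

Clause 3 is struck. Nothing else in the Agreement is defined by reference to Clause 3. Clause 6 ties Clause 2, Clause 5, and Clause 7 together, but none of those is affected here; the remaining provisions continue in force under Clause 6. That leaves Clause 1, Clause 2, Clause 4, Clause 5, Clause 6, and Clause 7 in effect.

1, 2, 4, 5, 6, 7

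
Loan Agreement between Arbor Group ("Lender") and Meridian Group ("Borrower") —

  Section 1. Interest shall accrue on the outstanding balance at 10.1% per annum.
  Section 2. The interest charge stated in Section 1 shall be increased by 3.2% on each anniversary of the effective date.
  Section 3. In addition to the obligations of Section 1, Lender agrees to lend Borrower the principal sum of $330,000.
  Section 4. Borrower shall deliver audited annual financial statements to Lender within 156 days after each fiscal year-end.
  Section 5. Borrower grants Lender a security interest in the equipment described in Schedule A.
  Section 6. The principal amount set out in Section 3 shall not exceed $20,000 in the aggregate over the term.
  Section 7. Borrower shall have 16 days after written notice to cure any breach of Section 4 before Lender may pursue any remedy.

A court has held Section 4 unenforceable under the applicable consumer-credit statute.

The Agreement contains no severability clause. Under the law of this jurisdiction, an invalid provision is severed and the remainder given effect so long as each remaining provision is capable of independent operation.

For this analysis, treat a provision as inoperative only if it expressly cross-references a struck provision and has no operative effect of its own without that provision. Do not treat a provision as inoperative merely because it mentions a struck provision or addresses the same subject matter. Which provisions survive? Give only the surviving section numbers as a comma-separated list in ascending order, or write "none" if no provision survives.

1, 2, 3, 5, 6

Section 4 is struck. Section 7 has no operative effect of its own apart from Section 4 and is therefore inoperative. Under the stated default rule, only provisions that cannot operate independently fall away; the rest are enforced. The provisions still in force are Section 1, Section 2, Section 3, Section 5, and Section 6.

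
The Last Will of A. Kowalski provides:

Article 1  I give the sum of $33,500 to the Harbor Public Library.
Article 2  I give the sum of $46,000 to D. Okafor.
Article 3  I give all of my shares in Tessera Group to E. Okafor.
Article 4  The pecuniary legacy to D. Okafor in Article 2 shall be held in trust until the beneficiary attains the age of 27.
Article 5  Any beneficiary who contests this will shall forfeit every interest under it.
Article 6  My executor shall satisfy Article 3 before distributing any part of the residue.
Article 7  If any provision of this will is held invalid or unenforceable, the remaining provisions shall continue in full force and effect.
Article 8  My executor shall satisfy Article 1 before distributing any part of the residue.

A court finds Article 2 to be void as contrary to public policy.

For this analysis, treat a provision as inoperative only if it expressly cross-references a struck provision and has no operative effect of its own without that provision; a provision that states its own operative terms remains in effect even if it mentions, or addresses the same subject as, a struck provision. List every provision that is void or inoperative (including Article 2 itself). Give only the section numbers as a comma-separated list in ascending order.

2, 4

Article 2 is struck. Article 4 merely fixes the trust for Article 2; with Article 2 gone it has nothing to operate on and falls away. Article 7 is a severability clause and preserves every provision that can still be given independent effect. Article 1, Article 3, Article 5, Article 6, Article 7, and Article 8 remain in effect.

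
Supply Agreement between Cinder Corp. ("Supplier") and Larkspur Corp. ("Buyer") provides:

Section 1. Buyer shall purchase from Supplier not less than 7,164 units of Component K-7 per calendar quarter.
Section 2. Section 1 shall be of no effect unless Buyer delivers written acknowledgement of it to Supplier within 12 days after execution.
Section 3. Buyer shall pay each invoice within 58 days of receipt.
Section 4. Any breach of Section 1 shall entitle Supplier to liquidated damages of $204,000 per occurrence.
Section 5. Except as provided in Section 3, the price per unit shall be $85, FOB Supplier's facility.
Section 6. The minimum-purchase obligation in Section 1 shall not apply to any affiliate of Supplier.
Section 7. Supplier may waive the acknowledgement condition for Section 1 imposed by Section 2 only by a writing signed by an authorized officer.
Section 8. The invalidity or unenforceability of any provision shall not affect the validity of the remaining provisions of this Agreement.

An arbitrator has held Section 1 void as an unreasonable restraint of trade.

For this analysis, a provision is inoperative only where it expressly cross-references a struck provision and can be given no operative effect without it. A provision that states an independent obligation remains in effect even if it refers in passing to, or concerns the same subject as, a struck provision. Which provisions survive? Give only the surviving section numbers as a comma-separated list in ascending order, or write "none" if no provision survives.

Section 1 is struck. The only function of Section 2 is the acknowledgement condition for Section 1, so it cannot stand once Section 1 is removed. Section 4 does nothing except set the liquidated-damages amount by reference to Section 1; with Section 1 gone it has no independent effect and is inoperative. Section 6 does nothing except set the carve-out from the minimum-purchase obligation by reference to Section 1; with Section 1 gone it has no independent effect and is inoperative. Section 7 operates only by reference to Section 2, so it falls with Section 2. Under the severability clause in Section 8, the remaining provisions continue in force. That leaves Section 3, Section 5, and Section 8 in effect.

3, 5, 8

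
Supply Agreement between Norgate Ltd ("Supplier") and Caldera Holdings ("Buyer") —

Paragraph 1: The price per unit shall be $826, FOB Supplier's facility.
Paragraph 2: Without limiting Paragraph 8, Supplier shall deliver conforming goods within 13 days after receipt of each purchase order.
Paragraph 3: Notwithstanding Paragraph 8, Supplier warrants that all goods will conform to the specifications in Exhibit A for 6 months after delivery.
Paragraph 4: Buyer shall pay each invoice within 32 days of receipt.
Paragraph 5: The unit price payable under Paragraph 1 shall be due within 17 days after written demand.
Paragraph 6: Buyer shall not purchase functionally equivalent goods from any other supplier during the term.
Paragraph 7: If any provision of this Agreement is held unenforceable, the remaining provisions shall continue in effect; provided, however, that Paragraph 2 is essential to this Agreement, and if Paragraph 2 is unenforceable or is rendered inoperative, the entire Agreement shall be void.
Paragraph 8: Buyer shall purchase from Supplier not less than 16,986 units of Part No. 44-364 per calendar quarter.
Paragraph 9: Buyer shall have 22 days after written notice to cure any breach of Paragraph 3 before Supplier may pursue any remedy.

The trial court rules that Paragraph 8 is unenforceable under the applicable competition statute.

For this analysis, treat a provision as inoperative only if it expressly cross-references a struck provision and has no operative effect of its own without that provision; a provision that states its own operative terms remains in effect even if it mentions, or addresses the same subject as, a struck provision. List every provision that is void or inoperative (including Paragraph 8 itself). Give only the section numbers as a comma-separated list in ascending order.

8

Paragraph 8 is struck. Paragraph 3 mentions Paragraph 8 but its own obligation stands independently of Paragraph 8, so Paragraph 3 is not affected. Paragraph 2 mentions Paragraph 8 but its own obligation stands independently of Paragraph 8, so Paragraph 2 is not affected. No other provision's operative terms depend on Paragraph 8. Paragraph 7 makes Paragraph 2 an essential term, but Paragraph 2 is unaffected, so the severability proviso in Paragraph 7 preserves the remaining provisions. That leaves Paragraph 1, Paragraph 2, Paragraph 3, Paragraph 4, Paragraph 5, Paragraph 6, Paragraph 7, and Paragraph 9 in effect.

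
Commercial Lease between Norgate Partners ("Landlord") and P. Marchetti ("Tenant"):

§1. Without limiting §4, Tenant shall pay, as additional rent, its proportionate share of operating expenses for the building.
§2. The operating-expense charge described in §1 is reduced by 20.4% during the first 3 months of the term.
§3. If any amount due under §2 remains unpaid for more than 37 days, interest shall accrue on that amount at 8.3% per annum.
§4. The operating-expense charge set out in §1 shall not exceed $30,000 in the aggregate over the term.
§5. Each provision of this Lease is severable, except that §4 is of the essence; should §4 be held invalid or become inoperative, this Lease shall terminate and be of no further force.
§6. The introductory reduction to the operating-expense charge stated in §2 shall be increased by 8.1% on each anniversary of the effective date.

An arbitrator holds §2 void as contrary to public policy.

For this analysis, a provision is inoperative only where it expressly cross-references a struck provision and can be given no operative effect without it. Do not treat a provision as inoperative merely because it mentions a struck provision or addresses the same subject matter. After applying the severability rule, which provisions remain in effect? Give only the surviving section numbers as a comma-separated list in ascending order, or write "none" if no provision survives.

1, 4, 5

§2 is struck. §3 does nothing except set the default interest on the introductory reduction to the operating-expense charge by reference to §2; with §2 gone it has no independent effect and is inoperative. §6 operates only by reference to §2, so it falls with §2. §5 makes §4 an essential term, but §4 is unaffected, so the severability proviso in §5 preserves the remaining provisions. §1, §4, and §5 remain in effect.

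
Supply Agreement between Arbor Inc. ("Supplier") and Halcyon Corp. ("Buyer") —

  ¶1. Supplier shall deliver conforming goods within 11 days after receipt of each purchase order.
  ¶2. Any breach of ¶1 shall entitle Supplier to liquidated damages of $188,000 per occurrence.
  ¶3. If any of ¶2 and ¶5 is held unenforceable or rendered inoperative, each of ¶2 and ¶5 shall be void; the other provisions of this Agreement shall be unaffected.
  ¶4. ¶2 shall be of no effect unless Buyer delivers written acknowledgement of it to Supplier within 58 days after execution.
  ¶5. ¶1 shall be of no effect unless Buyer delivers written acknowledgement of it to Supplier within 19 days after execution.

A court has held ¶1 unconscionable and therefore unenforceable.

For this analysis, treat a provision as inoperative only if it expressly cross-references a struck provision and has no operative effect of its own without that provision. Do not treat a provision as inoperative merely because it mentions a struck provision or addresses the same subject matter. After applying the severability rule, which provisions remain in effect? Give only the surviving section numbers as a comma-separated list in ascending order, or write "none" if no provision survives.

3

¶1 is struck. ¶2 has no operative effect of its own apart from ¶1 and is therefore inoperative. ¶5 merely fixes the acknowledgement condition for ¶1; with ¶1 gone it has nothing to operate on and falls away. ¶4 merely fixes the acknowledgement condition for ¶2; with ¶2 gone it has nothing to operate on and falls away. ¶3 declares ¶2 and ¶5 mutually dependent; since one of them has fallen, all of them are of no effect. The remainder continues in force under ¶3. Only ¶3 remains in effect.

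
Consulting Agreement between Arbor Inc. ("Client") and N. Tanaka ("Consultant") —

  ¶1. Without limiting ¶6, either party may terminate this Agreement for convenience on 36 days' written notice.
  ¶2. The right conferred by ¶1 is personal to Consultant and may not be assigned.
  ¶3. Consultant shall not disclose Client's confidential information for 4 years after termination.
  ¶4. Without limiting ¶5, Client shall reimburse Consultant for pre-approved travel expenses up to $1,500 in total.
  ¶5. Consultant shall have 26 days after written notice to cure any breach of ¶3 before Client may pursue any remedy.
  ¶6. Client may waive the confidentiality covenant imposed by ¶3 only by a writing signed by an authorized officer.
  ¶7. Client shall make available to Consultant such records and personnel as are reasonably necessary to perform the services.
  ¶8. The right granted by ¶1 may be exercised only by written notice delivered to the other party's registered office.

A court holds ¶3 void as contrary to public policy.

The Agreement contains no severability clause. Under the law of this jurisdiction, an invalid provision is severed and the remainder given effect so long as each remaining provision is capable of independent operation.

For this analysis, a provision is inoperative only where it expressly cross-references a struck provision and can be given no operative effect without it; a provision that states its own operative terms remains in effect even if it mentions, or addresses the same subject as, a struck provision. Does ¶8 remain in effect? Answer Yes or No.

¶3 is struck. ¶5 operates only by reference to ¶3, so it falls with ¶3. ¶6 merely fixes the waiver condition for ¶3; with ¶3 gone it has nothing to operate on and falls away. ¶1 mentions ¶6 but its own obligation stands independently of ¶6, so ¶1 is not affected. ¶4 mentions ¶5 but its own obligation stands independently of ¶5, so ¶4 is not affected. With no severability clause, the stated default rule severs what cannot stand and enforces each remaining provision that can operate on its own. That leaves ¶1, ¶2, ¶4, ¶7, and ¶8 in effect. ¶8 is among the surviving provisions, so the answer is yes.

Yes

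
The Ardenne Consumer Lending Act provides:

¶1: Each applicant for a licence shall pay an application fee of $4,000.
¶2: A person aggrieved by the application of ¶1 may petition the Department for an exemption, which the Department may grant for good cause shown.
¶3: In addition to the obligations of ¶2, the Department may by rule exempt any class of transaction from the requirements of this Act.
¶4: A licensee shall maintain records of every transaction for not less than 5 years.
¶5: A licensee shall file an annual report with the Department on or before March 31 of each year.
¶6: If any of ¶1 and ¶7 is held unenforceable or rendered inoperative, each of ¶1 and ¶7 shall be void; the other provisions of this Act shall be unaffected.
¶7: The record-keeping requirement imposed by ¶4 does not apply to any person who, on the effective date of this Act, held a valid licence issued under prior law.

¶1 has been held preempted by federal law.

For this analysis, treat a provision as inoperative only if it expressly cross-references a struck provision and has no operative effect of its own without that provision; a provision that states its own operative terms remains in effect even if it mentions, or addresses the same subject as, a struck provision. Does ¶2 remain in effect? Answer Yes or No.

No

¶1 is struck. ¶2 has no operative effect of its own apart from ¶1 and is therefore inoperative. Although ¶3 refers to ¶2, its operative terms do not depend on ¶2, so it remains in effect. ¶6 declares ¶1 and ¶7 mutually dependent; since one of them has fallen, all of them are of no effect. That brings down ¶7 as well. The remainder continues in force under ¶6. ¶3, ¶4, ¶5, and ¶6 remain in effect. ¶2 is among the inoperative provisions, so the answer is no.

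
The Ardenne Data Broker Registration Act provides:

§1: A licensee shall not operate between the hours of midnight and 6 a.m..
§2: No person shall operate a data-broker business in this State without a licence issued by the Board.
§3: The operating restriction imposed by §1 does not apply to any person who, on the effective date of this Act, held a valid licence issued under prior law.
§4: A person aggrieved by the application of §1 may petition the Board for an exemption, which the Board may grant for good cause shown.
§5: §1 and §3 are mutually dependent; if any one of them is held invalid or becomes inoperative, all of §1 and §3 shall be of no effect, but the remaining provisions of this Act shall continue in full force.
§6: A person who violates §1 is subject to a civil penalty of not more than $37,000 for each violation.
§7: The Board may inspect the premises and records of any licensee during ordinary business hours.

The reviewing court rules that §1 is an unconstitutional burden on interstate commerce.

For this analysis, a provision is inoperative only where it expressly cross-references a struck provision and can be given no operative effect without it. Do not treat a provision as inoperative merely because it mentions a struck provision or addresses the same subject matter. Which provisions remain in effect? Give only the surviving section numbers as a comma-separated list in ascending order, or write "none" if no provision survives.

2, 5, 7

§1 is struck. §3 operates only by reference to §1, so it falls with §1. The only function of §4 is the exemption procedure for §1, so it cannot stand once §1 is removed. §6 has no operative effect of its own apart from §1 and is therefore inoperative. §5 declares §1 and §3 mutually dependent; since one of them has fallen, all of them are of no effect. The remainder continues in force under §5. That leaves §2, §5, and §7 in effect.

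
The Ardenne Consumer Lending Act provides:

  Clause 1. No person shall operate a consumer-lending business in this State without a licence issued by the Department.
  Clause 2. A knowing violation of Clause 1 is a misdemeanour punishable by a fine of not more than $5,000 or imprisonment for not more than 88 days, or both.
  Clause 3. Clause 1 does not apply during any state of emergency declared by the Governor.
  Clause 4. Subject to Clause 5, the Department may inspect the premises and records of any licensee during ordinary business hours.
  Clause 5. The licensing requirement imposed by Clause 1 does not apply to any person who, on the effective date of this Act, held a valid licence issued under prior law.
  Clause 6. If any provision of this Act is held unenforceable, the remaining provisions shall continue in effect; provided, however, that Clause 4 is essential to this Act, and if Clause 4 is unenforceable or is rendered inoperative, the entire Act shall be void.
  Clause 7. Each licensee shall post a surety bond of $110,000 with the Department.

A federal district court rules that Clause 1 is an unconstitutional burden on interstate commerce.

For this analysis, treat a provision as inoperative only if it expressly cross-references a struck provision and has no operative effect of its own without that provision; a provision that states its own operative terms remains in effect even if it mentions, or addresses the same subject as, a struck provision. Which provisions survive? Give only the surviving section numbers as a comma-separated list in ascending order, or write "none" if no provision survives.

Clause 1 is struck. The only function of Clause 2 is the criminal penalty for violating Clause 1, so it cannot stand once Clause 1 is removed. The only function of Clause 3 is the emergency suspension of Clause 1, so it cannot stand once Clause 1 is removed. The only function of Clause 5 is the grandfather exemption from Clause 1, so it cannot stand once Clause 1 is removed. Clause 4 mentions Clause 5 but its own obligation stands independently of Clause 5, so Clause 4 is not affected. Clause 6 makes Clause 4 an essential term, but Clause 4 is unaffected, so the severability proviso in Clause 6 preserves the remaining provisions. The provisions still in force are Clause 4, Clause 6, and Clause 7.

4, 6, 7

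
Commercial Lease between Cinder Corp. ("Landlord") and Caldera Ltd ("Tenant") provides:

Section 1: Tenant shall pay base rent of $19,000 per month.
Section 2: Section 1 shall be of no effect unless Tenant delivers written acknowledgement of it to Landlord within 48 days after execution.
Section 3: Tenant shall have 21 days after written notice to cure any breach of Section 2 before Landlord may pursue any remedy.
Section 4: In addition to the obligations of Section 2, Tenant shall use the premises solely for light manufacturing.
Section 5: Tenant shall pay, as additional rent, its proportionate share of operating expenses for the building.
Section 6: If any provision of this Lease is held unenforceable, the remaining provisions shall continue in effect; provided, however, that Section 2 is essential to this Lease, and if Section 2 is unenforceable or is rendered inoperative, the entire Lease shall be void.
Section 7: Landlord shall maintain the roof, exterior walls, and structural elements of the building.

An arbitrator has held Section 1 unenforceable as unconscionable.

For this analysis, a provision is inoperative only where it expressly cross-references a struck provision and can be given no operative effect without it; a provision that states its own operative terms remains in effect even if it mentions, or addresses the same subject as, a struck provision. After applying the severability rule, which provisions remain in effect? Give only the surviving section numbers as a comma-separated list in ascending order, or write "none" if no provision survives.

Section 1 is struck. Section 2 merely fixes the acknowledgement condition for Section 1; with Section 1 gone it has nothing to operate on and falls away. Section 3 operates only by reference to Section 2, so it falls with Section 2. Section 6 makes Section 2 an essential term, and Section 2 has been rendered inoperative by the cascade; under Section 6, the entire Lease is therefore void. No provision of the Lease survives.

none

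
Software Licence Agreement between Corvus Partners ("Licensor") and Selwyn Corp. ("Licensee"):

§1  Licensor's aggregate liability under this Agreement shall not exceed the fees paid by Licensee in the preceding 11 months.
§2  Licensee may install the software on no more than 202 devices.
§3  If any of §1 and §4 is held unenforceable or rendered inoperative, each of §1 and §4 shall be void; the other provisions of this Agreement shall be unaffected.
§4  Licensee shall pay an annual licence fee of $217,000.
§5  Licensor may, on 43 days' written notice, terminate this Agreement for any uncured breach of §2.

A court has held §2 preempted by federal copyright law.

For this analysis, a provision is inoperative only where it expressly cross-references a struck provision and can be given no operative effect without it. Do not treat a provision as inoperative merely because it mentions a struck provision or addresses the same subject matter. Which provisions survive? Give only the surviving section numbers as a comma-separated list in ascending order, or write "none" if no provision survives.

§2 is struck. §5 has no operative effect of its own apart from §2 and is therefore inoperative. §3 ties §1 and §4 together, but none of those is affected here; the remaining provisions continue in force under §3. §1, §3, and §4 remain in effect.

1, 3, 4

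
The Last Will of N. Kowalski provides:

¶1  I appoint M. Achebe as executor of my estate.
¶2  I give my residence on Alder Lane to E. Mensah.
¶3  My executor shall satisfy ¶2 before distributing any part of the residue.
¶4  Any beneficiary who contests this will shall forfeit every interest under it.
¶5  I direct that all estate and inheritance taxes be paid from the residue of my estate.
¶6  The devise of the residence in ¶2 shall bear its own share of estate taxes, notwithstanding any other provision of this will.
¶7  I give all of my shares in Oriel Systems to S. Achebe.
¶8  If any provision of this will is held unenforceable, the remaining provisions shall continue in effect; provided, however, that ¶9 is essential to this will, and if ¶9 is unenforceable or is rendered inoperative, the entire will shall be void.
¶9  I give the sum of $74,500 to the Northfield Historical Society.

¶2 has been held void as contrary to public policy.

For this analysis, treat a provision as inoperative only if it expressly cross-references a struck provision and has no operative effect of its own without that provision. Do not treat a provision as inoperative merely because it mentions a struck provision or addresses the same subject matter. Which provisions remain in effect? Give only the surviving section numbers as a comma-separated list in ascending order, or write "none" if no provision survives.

¶2 is struck. ¶3 merely fixes the priority direction for ¶2; with ¶2 gone it has nothing to operate on and falls away. ¶6 has no operative effect of its own apart from ¶2 and is therefore inoperative. ¶8 makes ¶9 an essential term, but ¶9 is unaffected, so the severability proviso in ¶8 preserves the remaining provisions. The provisions still in force are ¶1, ¶4, ¶5, ¶7, ¶8, and ¶9.

1, 4, 5, 7, 8, 9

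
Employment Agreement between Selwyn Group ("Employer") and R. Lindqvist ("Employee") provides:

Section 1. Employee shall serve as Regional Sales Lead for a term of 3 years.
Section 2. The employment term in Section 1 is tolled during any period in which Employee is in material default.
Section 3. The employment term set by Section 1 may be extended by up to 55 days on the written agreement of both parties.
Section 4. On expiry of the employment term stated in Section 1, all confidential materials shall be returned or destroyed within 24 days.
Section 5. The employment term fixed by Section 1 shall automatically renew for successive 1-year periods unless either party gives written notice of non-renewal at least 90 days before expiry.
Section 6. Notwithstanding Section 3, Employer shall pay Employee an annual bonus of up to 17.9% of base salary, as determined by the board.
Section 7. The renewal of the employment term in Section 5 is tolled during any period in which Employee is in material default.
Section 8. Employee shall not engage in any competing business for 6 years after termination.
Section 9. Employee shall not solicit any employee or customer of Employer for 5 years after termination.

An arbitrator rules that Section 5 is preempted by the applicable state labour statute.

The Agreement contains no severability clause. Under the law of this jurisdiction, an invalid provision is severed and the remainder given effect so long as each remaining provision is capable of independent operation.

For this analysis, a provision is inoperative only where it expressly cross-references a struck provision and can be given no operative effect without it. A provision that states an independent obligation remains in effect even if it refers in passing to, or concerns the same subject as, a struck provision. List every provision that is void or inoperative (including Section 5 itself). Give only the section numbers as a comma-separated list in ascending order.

Section 5 is struck. Section 7 does nothing except set the tolling of the renewal of the employment term by reference to Section 5; with Section 5 gone it has no independent effect and is inoperative. With no severability clause, the stated default rule severs what cannot stand and enforces each remaining provision that can operate on its own. That leaves Section 1, Section 2, Section 3, Section 4, Section 6, Section 8, and Section 9 in effect.

5, 7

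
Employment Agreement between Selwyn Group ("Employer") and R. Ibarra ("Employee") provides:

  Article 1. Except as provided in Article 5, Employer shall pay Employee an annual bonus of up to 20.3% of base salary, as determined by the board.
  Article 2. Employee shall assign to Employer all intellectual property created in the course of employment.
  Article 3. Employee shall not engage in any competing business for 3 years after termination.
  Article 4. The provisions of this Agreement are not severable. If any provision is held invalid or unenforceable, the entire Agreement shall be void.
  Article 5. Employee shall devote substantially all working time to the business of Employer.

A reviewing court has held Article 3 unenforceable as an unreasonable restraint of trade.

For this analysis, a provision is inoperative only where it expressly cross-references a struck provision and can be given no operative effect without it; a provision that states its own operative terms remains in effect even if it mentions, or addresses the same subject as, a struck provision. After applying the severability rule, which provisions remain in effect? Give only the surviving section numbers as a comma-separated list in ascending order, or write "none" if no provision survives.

Article 3 is struck. No other provision's operative terms depend on Article 3. Article 4 provides that the Agreement is not severable, so the invalidity of any one provision voids the entire Agreement. No provision of the Agreement survives.

none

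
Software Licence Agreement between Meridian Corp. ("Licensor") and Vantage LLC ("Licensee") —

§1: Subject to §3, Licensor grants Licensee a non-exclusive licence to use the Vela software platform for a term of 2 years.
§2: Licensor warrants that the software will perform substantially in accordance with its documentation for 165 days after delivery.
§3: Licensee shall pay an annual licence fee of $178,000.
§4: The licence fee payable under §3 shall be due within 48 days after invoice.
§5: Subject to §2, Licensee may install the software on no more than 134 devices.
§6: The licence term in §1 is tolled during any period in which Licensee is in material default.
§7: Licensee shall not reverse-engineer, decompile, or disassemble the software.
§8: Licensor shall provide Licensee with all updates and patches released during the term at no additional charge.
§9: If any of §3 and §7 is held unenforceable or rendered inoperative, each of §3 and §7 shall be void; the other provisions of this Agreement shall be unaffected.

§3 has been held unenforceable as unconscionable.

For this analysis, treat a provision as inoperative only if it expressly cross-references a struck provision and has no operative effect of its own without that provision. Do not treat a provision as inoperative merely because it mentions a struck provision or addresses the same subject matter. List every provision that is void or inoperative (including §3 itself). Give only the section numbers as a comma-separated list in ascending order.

§3 is struck. §4 has no operative effect of its own apart from §3 and is therefore inoperative. Although §1 refers to §3, its operative terms do not depend on §3, so it remains in effect. §9 declares §3 and §7 mutually dependent; since one of them has fallen, all of them are of no effect. That brings down §7 as well. The remainder continues in force under §9. The provisions still in force are §1, §2, §5, §6, §8, and §9.

3, 4, 7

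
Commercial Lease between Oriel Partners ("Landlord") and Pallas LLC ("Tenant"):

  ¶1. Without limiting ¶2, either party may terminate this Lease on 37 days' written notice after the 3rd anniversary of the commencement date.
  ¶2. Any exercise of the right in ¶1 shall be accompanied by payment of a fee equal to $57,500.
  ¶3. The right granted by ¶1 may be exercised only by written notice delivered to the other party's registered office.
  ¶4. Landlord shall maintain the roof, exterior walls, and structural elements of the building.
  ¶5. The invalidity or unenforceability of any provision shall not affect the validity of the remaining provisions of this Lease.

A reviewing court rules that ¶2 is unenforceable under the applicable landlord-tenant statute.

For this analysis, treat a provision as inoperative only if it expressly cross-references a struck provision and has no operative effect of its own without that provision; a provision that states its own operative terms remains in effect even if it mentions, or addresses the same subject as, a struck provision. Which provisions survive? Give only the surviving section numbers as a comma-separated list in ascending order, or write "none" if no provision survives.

1, 3, 4, 5

¶2 is struck. ¶1 mentions ¶2 but its own obligation stands independently of ¶2, so ¶1 is not affected. Nothing else in the Lease is defined by reference to ¶2. ¶5 is a severability clause and preserves every provision that can still be given independent effect. ¶1, ¶3, ¶4, and ¶5 remain in effect.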